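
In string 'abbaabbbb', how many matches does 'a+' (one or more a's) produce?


Pattern 'a+' matches one or more consecutive a's.
String: 'abbaabbbb'
Scanning for runs of a:
  Match 1: 'a' (length 1)
  Match 2: 'aa' (length 2)
Total matches: 2

2


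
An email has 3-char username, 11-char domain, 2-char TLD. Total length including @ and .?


An email address has format: username@domain.tld
Username length: 3
'@' character: 1
Domain length: 11
'.' character: 1
TLD length: 2
Total = 3 + 1 + 11 + 1 + 2 = 18

18


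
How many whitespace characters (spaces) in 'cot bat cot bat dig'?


\s matches whitespace characters (spaces, tabs, etc.).
Text: 'cot bat cot bat dig'
This text has 5 words separated by spaces.
Number of spaces = number of words - 1 = 5 - 1 = 4

4


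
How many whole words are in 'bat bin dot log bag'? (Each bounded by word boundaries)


Word boundaries (\b) mark the start/end of each word.
Text: 'bat bin dot log bag'
Splitting by whitespace:
  Word 1: 'bat'
  Word 2: 'bin'
  Word 3: 'dot'
  Word 4: 'log'
  Word 5: 'bag'
Total whole words: 5

5


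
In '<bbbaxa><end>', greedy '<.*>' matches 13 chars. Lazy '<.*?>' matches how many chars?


Greedy '<.*>' tries to match as MUCH as possible.
Lazy '<.*?>' tries to match as LITTLE as possible.

String: '<bbbaxa><end>'
Greedy '<.*>' starts at first '<' and extends to the LAST '>': '<bbbaxa><end>' (13 chars)
Lazy '<.*?>' starts at first '<' and stops at the FIRST '>': '<bbbaxa>' (8 chars)

8


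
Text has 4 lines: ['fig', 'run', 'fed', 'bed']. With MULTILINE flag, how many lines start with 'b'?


With MULTILINE flag, ^ matches the start of each line.
Lines: ['fig', 'run', 'fed', 'bed']
Checking which lines start with 'b':
  Line 1: 'fig' -> no
  Line 2: 'run' -> no
  Line 3: 'fed' -> no
  Line 4: 'bed' -> MATCH
Matching lines: ['bed']
Count: 1

1


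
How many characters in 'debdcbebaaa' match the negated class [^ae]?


Negated class [^ae] matches any char NOT in {a, e}
Scanning 'debdcbebaaa':
  pos 0: 'd' -> MATCH
  pos 1: 'e' -> no (excluded)
  pos 2: 'b' -> MATCH
  pos 3: 'd' -> MATCH
  pos 4: 'c' -> MATCH
  pos 5: 'b' -> MATCH
  pos 6: 'e' -> no (excluded)
  pos 7: 'b' -> MATCH
  pos 8: 'a' -> no (excluded)
  pos 9: 'a' -> no (excluded)
  pos 10: 'a' -> no (excluded)
Total matches: 6

6


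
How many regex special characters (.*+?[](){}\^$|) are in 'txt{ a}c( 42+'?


Regex special characters are: . * + ? [ ] ( ) { } \ ^ $ |
Scanning 'txt{ a}c( 42+':
  pos 3: '{' -> SPECIAL
  pos 6: '}' -> SPECIAL
  pos 8: '(' -> SPECIAL
  pos 12: '+' -> SPECIAL
Special chars found: ['{', '}', '(', '+']
Total: 4

4


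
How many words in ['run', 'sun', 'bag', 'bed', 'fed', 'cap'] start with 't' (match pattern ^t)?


Pattern ^t anchors to start of word. Check which words begin with 't':
  'run' -> no
  'sun' -> no
  'bag' -> no
  'bed' -> no
  'fed' -> no
  'cap' -> no
Matching words: []
Count: 0

0


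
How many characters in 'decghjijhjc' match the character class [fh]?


Character class [fh] matches any of: {f, h}
Scanning string 'decghjijhjc' character by character:
  pos 0: 'd' -> no
  pos 1: 'e' -> no
  pos 2: 'c' -> no
  pos 3: 'g' -> no
  pos 4: 'h' -> MATCH
  pos 5: 'j' -> no
  pos 6: 'i' -> no
  pos 7: 'j' -> no
  pos 8: 'h' -> MATCH
  pos 9: 'j' -> no
  pos 10: 'c' -> no
Total matches: 2

2


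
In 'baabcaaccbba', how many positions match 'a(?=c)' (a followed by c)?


Lookahead 'a(?=c)' matches 'a' only when followed by 'c'.
String: 'baabcaaccbba'
Checking each position where char is 'a':
  pos 1: 'a' -> no (next='a')
  pos 2: 'a' -> no (next='b')
  pos 5: 'a' -> no (next='a')
  pos 6: 'a' -> MATCH (next='c')
Matching positions: [6]
Count: 1

1


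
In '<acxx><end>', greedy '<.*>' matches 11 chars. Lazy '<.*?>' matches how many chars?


Greedy '<.*>' tries to match as MUCH as possible.
Lazy '<.*?>' tries to match as LITTLE as possible.

String: '<acxx><end>'
Greedy '<.*>' starts at first '<' and extends to the LAST '>': '<acxx><end>' (11 chars)
Lazy '<.*?>' starts at first '<' and stops at the FIRST '>': '<acxx>' (6 chars)

6


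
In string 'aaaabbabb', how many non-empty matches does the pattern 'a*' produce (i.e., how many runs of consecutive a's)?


Pattern 'a*' matches zero or more a's. We want non-empty runs of consecutive a's.
String: 'aaaabbabb'
Walking through the string to find runs of a's:
  Run 1: positions 0-3 -> 'aaaa'
  Run 2: positions 6-6 -> 'a'
Non-empty runs found: ['aaaa', 'a']
Count: 2

2


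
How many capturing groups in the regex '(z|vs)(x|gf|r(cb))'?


To count capturing groups, count each '(' that starts a group.
Pattern: '(z|vs)(x|gf|r(cb))'
Walking through the pattern:
  Position 0: '(' -> group #1
  Position 6: '(' -> group #2
  Position 13: '(' -> group #3
Total capturing groups: 3

3


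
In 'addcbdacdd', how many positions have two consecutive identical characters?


Looking for consecutive identical characters in 'addcbdacdd':
  pos 0-1: 'a' vs 'd' -> different
  pos 1-2: 'd' vs 'd' -> MATCH ('dd')
  pos 2-3: 'd' vs 'c' -> different
  pos 3-4: 'c' vs 'b' -> different
  pos 4-5: 'b' vs 'd' -> different
  pos 5-6: 'd' vs 'a' -> different
  pos 6-7: 'a' vs 'c' -> different
  pos 7-8: 'c' vs 'd' -> different
  pos 8-9: 'd' vs 'd' -> MATCH ('dd')
Consecutive identical pairs: ['dd', 'dd']
Count: 2

2


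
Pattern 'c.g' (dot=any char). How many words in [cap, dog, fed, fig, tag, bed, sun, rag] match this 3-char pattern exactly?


Pattern 'c.g' means: starts with 'c', any single char, ends with 'g'.
Checking each word (must be exactly 3 chars):
  'cap' (len=3): no
  'dog' (len=3): no
  'fed' (len=3): no
  'fig' (len=3): no
  'tag' (len=3): no
  'bed' (len=3): no
  'sun' (len=3): no
  'rag' (len=3): no
Matching words: []
Total: 0

0


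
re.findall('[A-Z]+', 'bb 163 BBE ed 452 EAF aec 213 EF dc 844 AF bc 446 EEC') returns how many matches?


Pattern '[A-Z]+' finds one or more uppercase letters.
Text: 'bb 163 BBE ed 452 EAF aec 213 EF dc 844 AF bc 446 EEC'
Scanning for matches:
  Match 1: 'BBE'
  Match 2: 'EAF'
  Match 3: 'EF'
  Match 4: 'AF'
  Match 5: 'EEC'
Total matches: 5

5


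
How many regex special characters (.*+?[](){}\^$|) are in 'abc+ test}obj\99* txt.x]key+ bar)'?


Regex special characters are: . * + ? [ ] ( ) { } \ ^ $ |
Scanning 'abc+ test}obj\99* txt.x]key+ bar)':
  pos 3: '+' -> SPECIAL
  pos 9: '}' -> SPECIAL
  pos 13: '\' -> SPECIAL
  pos 16: '*' -> SPECIAL
  pos 21: '.' -> SPECIAL
  pos 23: ']' -> SPECIAL
  pos 27: '+' -> SPECIAL
  pos 32: ')' -> SPECIAL
Special chars found: ['+', '}', '\\', '*', '.', ']', '+', ')']
Total: 8

8


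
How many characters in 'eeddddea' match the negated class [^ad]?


Negated class [^ad] matches any char NOT in {a, d}
Scanning 'eeddddea':
  pos 0: 'e' -> MATCH
  pos 1: 'e' -> MATCH
  pos 2: 'd' -> no (excluded)
  pos 3: 'd' -> no (excluded)
  pos 4: 'd' -> no (excluded)
  pos 5: 'd' -> no (excluded)
  pos 6: 'e' -> MATCH
  pos 7: 'a' -> no (excluded)
Total matches: 3

3


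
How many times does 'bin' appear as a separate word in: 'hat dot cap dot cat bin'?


Scanning each word for exact match 'bin':
  Word 1: 'hat' -> no
  Word 2: 'dot' -> no
  Word 3: 'cap' -> no
  Word 4: 'dot' -> no
  Word 5: 'cat' -> no
  Word 6: 'bin' -> MATCH
Total matches: 1

1


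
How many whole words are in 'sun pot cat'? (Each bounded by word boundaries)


Word boundaries (\b) mark the start/end of each word.
Text: 'sun pot cat'
Splitting by whitespace:
  Word 1: 'sun'
  Word 2: 'pot'
  Word 3: 'cat'
Total whole words: 3

3


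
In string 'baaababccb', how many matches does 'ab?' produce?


Pattern 'ab?' matches 'a' optionally followed by 'b'.
String: 'baaababccb'
Scanning left to right for 'a' then checking next char:
  Match 1: 'a' (a not followed by b)
  Match 2: 'a' (a not followed by b)
  Match 3: 'ab' (a followed by b)
  Match 4: 'ab' (a followed by b)
Total matches: 4

4


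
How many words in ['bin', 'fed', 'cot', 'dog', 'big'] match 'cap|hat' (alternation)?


Alternation 'cap|hat' matches either 'cap' or 'hat'.
Checking each word:
  'bin' -> no
  'fed' -> no
  'cot' -> no
  'dog' -> no
  'big' -> no
Matches: []
Count: 0

0


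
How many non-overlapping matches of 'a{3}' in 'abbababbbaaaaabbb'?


Pattern 'a{3}' matches exactly 3 consecutive a's (greedy, non-overlapping).
String: 'abbababbbaaaaabbb'
Scanning for runs of a's:
  Run at pos 0: 'a' (length 1) -> 0 match(es)
  Run at pos 3: 'a' (length 1) -> 0 match(es)
  Run at pos 5: 'a' (length 1) -> 0 match(es)
  Run at pos 9: 'aaaaa' (length 5) -> 1 match(es)
Matches found: ['aaa']
Total: 1

1


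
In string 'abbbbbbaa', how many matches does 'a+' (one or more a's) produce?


Pattern 'a+' matches one or more consecutive a's.
String: 'abbbbbbaa'
Scanning for runs of a:
  Match 1: 'a' (length 1)
  Match 2: 'aa' (length 2)
Total matches: 2

2


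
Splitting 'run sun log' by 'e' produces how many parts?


Splitting by 'e' breaks the string at each occurrence of the separator.
Text: 'run sun log'
Parts after split:
  Part 1: 'run sun log'
Total parts: 1

1


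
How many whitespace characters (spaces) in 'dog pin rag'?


\s matches whitespace characters (spaces, tabs, etc.).
Text: 'dog pin rag'
This text has 3 words separated by spaces.
Number of spaces = number of words - 1 = 3 - 1 = 2

2


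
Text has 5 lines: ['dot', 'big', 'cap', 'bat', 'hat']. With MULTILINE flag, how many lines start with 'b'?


With MULTILINE flag, ^ matches the start of each line.
Lines: ['dot', 'big', 'cap', 'bat', 'hat']
Checking which lines start with 'b':
  Line 1: 'dot' -> no
  Line 2: 'big' -> MATCH
  Line 3: 'cap' -> no
  Line 4: 'bat' -> MATCH
  Line 5: 'hat' -> no
Matching lines: ['big', 'bat']
Count: 2

2


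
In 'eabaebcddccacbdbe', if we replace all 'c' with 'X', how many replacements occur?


re.sub('c', 'X', text) replaces every occurrence of 'c' with 'X'.
Text: 'eabaebcddccacbdbe'
Scanning for 'c':
  pos 6: 'c' -> replacement #1
  pos 9: 'c' -> replacement #2
  pos 10: 'c' -> replacement #3
  pos 12: 'c' -> replacement #4
Total replacements: 4

4


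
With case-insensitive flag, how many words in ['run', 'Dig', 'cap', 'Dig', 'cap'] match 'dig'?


Case-insensitive matching: compare each word's lowercase form to 'dig'.
  'run' -> lower='run' -> no
  'Dig' -> lower='dig' -> MATCH
  'cap' -> lower='cap' -> no
  'Dig' -> lower='dig' -> MATCH
  'cap' -> lower='cap' -> no
Matches: ['Dig', 'Dig']
Count: 2

2


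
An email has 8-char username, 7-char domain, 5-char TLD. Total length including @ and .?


An email address has format: username@domain.tld
Username length: 8
'@' character: 1
Domain length: 7
'.' character: 1
TLD length: 5
Total = 8 + 1 + 7 + 1 + 5 = 22

22


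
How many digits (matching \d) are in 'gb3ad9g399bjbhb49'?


\d matches any digit 0-9.
Scanning 'gb3ad9g399bjbhb49':
  pos 2: '3' -> DIGIT
  pos 5: '9' -> DIGIT
  pos 7: '3' -> DIGIT
  pos 8: '9' -> DIGIT
  pos 9: '9' -> DIGIT
  pos 15: '4' -> DIGIT
  pos 16: '9' -> DIGIT
Digits found: ['3', '9', '3', '9', '9', '4', '9']
Total: 7

7


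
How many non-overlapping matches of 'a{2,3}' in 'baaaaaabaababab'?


Pattern 'a{2,3}' matches between 2 and 3 consecutive a's (greedy).
String: 'baaaaaabaababab'
Finding runs of a's and applying greedy matching:
  Run at pos 1: 'aaaaaa' (length 6)
  Run at pos 8: 'aa' (length 2)
  Run at pos 11: 'a' (length 1)
  Run at pos 13: 'a' (length 1)
Matches: ['aaa', 'aaa', 'aa']
Count: 3

3


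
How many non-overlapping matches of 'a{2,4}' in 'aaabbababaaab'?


Pattern 'a{2,4}' matches between 2 and 4 consecutive a's (greedy).
String: 'aaabbababaaab'
Finding runs of a's and applying greedy matching:
  Run at pos 0: 'aaa' (length 3)
  Run at pos 5: 'a' (length 1)
  Run at pos 7: 'a' (length 1)
  Run at pos 9: 'aaa' (length 3)
Matches: ['aaa', 'aaa']
Count: 2

2


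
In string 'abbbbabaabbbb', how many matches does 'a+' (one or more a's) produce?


Pattern 'a+' matches one or more consecutive a's.
String: 'abbbbabaabbbb'
Scanning for runs of a:
  Match 1: 'a' (length 1)
  Match 2: 'a' (length 1)
  Match 3: 'aa' (length 2)
Total matches: 3

3


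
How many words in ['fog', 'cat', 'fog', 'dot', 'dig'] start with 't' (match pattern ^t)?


Pattern ^t anchors to start of word. Check which words begin with 't':
  'fog' -> no
  'cat' -> no
  'fog' -> no
  'dot' -> no
  'dig' -> no
Matching words: []
Count: 0

0


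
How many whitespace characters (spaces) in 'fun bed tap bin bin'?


\s matches whitespace characters (spaces, tabs, etc.).
Text: 'fun bed tap bin bin'
This text has 5 words separated by spaces.
Number of spaces = number of words - 1 = 5 - 1 = 4

4


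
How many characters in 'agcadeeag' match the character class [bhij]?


Character class [bhij] matches any of: {b, h, i, j}
Scanning string 'agcadeeag' character by character:
  pos 0: 'a' -> no
  pos 1: 'g' -> no
  pos 2: 'c' -> no
  pos 3: 'a' -> no
  pos 4: 'd' -> no
  pos 5: 'e' -> no
  pos 6: 'e' -> no
  pos 7: 'a' -> no
  pos 8: 'g' -> no
Total matches: 0

0


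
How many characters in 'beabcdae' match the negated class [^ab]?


Negated class [^ab] matches any char NOT in {a, b}
Scanning 'beabcdae':
  pos 0: 'b' -> no (excluded)
  pos 1: 'e' -> MATCH
  pos 2: 'a' -> no (excluded)
  pos 3: 'b' -> no (excluded)
  pos 4: 'c' -> MATCH
  pos 5: 'd' -> MATCH
  pos 6: 'a' -> no (excluded)
  pos 7: 'e' -> MATCH
Total matches: 4

4


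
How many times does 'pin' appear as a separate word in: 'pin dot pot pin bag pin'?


Scanning each word for exact match 'pin':
  Word 1: 'pin' -> MATCH
  Word 2: 'dot' -> no
  Word 3: 'pot' -> no
  Word 4: 'pin' -> MATCH
  Word 5: 'bag' -> no
  Word 6: 'pin' -> MATCH
Total matches: 3

3


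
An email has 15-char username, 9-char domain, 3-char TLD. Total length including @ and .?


An email address has format: username@domain.tld
Username length: 15
'@' character: 1
Domain length: 9
'.' character: 1
TLD length: 3
Total = 15 + 1 + 9 + 1 + 3 = 29

29


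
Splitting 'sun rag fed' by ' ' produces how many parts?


Splitting by ' ' breaks the string at each occurrence of the separator.
Text: 'sun rag fed'
Parts after split:
  Part 1: 'sun'
  Part 2: 'rag'
  Part 3: 'fed'
Total parts: 3

3


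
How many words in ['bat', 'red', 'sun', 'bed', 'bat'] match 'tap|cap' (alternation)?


Alternation 'tap|cap' matches either 'tap' or 'cap'.
Checking each word:
  'bat' -> no
  'red' -> no
  'sun' -> no
  'bed' -> no
  'bat' -> no
Matches: []
Count: 0

0


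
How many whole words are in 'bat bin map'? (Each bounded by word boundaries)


Word boundaries (\b) mark the start/end of each word.
Text: 'bat bin map'
Splitting by whitespace:
  Word 1: 'bat'
  Word 2: 'bin'
  Word 3: 'map'
Total whole words: 3

3


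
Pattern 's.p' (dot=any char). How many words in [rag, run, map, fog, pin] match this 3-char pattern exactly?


Pattern 's.p' means: starts with 's', any single char, ends with 'p'.
Checking each word (must be exactly 3 chars):
  'rag' (len=3): no
  'run' (len=3): no
  'map' (len=3): no
  'fog' (len=3): no
  'pin' (len=3): no
Matching words: []
Total: 0

0


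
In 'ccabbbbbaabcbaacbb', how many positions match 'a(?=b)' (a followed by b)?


Lookahead 'a(?=b)' matches 'a' only when followed by 'b'.
String: 'ccabbbbbaabcbaacbb'
Checking each position where char is 'a':
  pos 2: 'a' -> MATCH (next='b')
  pos 8: 'a' -> no (next='a')
  pos 9: 'a' -> MATCH (next='b')
  pos 13: 'a' -> no (next='a')
  pos 14: 'a' -> no (next='c')
Matching positions: [2, 9]
Count: 2

2


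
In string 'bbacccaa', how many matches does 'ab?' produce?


Pattern 'ab?' matches 'a' optionally followed by 'b'.
String: 'bbacccaa'
Scanning left to right for 'a' then checking next char:
  Match 1: 'a' (a not followed by b)
  Match 2: 'a' (a not followed by b)
  Match 3: 'a' (a not followed by b)
Total matches: 3

3


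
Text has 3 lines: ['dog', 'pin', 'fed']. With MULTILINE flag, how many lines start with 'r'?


With MULTILINE flag, ^ matches the start of each line.
Lines: ['dog', 'pin', 'fed']
Checking which lines start with 'r':
  Line 1: 'dog' -> no
  Line 2: 'pin' -> no
  Line 3: 'fed' -> no
Matching lines: []
Count: 0

0


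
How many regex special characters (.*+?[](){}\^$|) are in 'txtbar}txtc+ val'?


Regex special characters are: . * + ? [ ] ( ) { } \ ^ $ |
Scanning 'txtbar}txtc+ val':
  pos 6: '}' -> SPECIAL
  pos 11: '+' -> SPECIAL
Special chars found: ['}', '+']
Total: 2

2


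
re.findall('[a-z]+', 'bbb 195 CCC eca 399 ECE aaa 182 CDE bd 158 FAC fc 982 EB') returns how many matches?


Pattern '[a-z]+' finds one or more lowercase letters.
Text: 'bbb 195 CCC eca 399 ECE aaa 182 CDE bd 158 FAC fc 982 EB'
Scanning for matches:
  Match 1: 'bbb'
  Match 2: 'eca'
  Match 3: 'aaa'
  Match 4: 'bd'
  Match 5: 'fc'
Total matches: 5

5


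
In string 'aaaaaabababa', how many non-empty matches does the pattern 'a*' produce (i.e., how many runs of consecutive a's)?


Pattern 'a*' matches zero or more a's. We want non-empty runs of consecutive a's.
String: 'aaaaaabababa'
Walking through the string to find runs of a's:
  Run 1: positions 0-5 -> 'aaaaaa'
  Run 2: positions 7-7 -> 'a'
  Run 3: positions 9-9 -> 'a'
  Run 4: positions 11-11 -> 'a'
Non-empty runs found: ['aaaaaa', 'a', 'a', 'a']
Count: 4

4


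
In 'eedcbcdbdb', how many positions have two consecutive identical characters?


Looking for consecutive identical characters in 'eedcbcdbdb':
  pos 0-1: 'e' vs 'e' -> MATCH ('ee')
  pos 1-2: 'e' vs 'd' -> different
  pos 2-3: 'd' vs 'c' -> different
  pos 3-4: 'c' vs 'b' -> different
  pos 4-5: 'b' vs 'c' -> different
  pos 5-6: 'c' vs 'd' -> different
  pos 6-7: 'd' vs 'b' -> different
  pos 7-8: 'b' vs 'd' -> different
  pos 8-9: 'd' vs 'b' -> different
Consecutive identical pairs: ['ee']
Count: 1

1


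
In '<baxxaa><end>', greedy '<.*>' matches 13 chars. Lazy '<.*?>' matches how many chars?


Greedy '<.*>' tries to match as MUCH as possible.
Lazy '<.*?>' tries to match as LITTLE as possible.

String: '<baxxaa><end>'
Greedy '<.*>' starts at first '<' and extends to the LAST '>': '<baxxaa><end>' (13 chars)
Lazy '<.*?>' starts at first '<' and stops at the FIRST '>': '<baxxaa>' (8 chars)

8


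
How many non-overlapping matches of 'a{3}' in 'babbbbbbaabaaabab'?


Pattern 'a{3}' matches exactly 3 consecutive a's (greedy, non-overlapping).
String: 'babbbbbbaabaaabab'
Scanning for runs of a's:
  Run at pos 1: 'a' (length 1) -> 0 match(es)
  Run at pos 8: 'aa' (length 2) -> 0 match(es)
  Run at pos 11: 'aaa' (length 3) -> 1 match(es)
  Run at pos 15: 'a' (length 1) -> 0 match(es)
Matches found: ['aaa']
Total: 1

1


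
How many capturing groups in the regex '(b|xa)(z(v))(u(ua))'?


To count capturing groups, count each '(' that starts a group.
Pattern: '(b|xa)(z(v))(u(ua))'
Walking through the pattern:
  Position 0: '(' -> group #1
  Position 6: '(' -> group #2
  Position 8: '(' -> group #3
  Position 12: '(' -> group #4
  Position 14: '(' -> group #5
Total capturing groups: 5

5


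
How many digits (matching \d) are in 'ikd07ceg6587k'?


\d matches any digit 0-9.
Scanning 'ikd07ceg6587k':
  pos 3: '0' -> DIGIT
  pos 4: '7' -> DIGIT
  pos 8: '6' -> DIGIT
  pos 9: '5' -> DIGIT
  pos 10: '8' -> DIGIT
  pos 11: '7' -> DIGIT
Digits found: ['0', '7', '6', '5', '8', '7']
Total: 6

6


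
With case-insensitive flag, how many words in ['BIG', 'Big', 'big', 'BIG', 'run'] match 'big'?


Case-insensitive matching: compare each word's lowercase form to 'big'.
  'BIG' -> lower='big' -> MATCH
  'Big' -> lower='big' -> MATCH
  'big' -> lower='big' -> MATCH
  'BIG' -> lower='big' -> MATCH
  'run' -> lower='run' -> no
Matches: ['BIG', 'Big', 'big', 'BIG']
Count: 4

4


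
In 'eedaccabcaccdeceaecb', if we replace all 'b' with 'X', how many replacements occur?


re.sub('b', 'X', text) replaces every occurrence of 'b' with 'X'.
Text: 'eedaccabcaccdeceaecb'
Scanning for 'b':
  pos 7: 'b' -> replacement #1
  pos 19: 'b' -> replacement #2
Total replacements: 2

2


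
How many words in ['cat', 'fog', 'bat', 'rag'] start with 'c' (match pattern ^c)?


Pattern ^c anchors to start of word. Check which words begin with 'c':
  'cat' -> MATCH (starts with 'c')
  'fog' -> no
  'bat' -> no
  'rag' -> no
Matching words: ['cat']
Count: 1

1


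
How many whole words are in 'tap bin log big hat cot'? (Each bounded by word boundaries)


Word boundaries (\b) mark the start/end of each word.
Text: 'tap bin log big hat cot'
Splitting by whitespace:
  Word 1: 'tap'
  Word 2: 'bin'
  Word 3: 'log'
  Word 4: 'big'
  Word 5: 'hat'
  Word 6: 'cot'
Total whole words: 6

6


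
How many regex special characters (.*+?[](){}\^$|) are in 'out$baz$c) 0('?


Regex special characters are: . * + ? [ ] ( ) { } \ ^ $ |
Scanning 'out$baz$c) 0(':
  pos 3: '$' -> SPECIAL
  pos 7: '$' -> SPECIAL
  pos 9: ')' -> SPECIAL
  pos 12: '(' -> SPECIAL
Special chars found: ['$', '$', ')', '(']
Total: 4

4


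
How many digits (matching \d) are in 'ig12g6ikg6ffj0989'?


\d matches any digit 0-9.
Scanning 'ig12g6ikg6ffj0989':
  pos 2: '1' -> DIGIT
  pos 3: '2' -> DIGIT
  pos 5: '6' -> DIGIT
  pos 9: '6' -> DIGIT
  pos 13: '0' -> DIGIT
  pos 14: '9' -> DIGIT
  pos 15: '8' -> DIGIT
  pos 16: '9' -> DIGIT
Digits found: ['1', '2', '6', '6', '0', '9', '8', '9']
Total: 8

8


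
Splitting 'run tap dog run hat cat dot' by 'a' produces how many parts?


Splitting by 'a' breaks the string at each occurrence of the separator.
Text: 'run tap dog run hat cat dot'
Parts after split:
  Part 1: 'run t'
  Part 2: 'p dog run h'
  Part 3: 't c'
  Part 4: 't dot'
Total parts: 4

4


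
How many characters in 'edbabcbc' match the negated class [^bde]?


Negated class [^bde] matches any char NOT in {b, d, e}
Scanning 'edbabcbc':
  pos 0: 'e' -> no (excluded)
  pos 1: 'd' -> no (excluded)
  pos 2: 'b' -> no (excluded)
  pos 3: 'a' -> MATCH
  pos 4: 'b' -> no (excluded)
  pos 5: 'c' -> MATCH
  pos 6: 'b' -> no (excluded)
  pos 7: 'c' -> MATCH
Total matches: 3

3


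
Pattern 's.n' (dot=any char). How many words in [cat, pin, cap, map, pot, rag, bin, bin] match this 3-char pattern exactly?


Pattern 's.n' means: starts with 's', any single char, ends with 'n'.
Checking each word (must be exactly 3 chars):
  'cat' (len=3): no
  'pin' (len=3): no
  'cap' (len=3): no
  'map' (len=3): no
  'pot' (len=3): no
  'rag' (len=3): no
  'bin' (len=3): no
  'bin' (len=3): no
Matching words: []
Total: 0

0


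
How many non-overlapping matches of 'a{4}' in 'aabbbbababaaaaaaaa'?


Pattern 'a{4}' matches exactly 4 consecutive a's (greedy, non-overlapping).
String: 'aabbbbababaaaaaaaa'
Scanning for runs of a's:
  Run at pos 0: 'aa' (length 2) -> 0 match(es)
  Run at pos 6: 'a' (length 1) -> 0 match(es)
  Run at pos 8: 'a' (length 1) -> 0 match(es)
  Run at pos 10: 'aaaaaaaa' (length 8) -> 2 match(es)
Matches found: ['aaaa', 'aaaa']
Total: 2

2


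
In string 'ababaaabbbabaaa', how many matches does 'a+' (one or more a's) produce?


Pattern 'a+' matches one or more consecutive a's.
String: 'ababaaabbbabaaa'
Scanning for runs of a:
  Match 1: 'a' (length 1)
  Match 2: 'a' (length 1)
  Match 3: 'aaa' (length 3)
  Match 4: 'a' (length 1)
  Match 5: 'aaa' (length 3)
Total matches: 5

5


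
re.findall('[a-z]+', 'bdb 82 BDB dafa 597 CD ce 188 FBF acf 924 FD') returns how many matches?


Pattern '[a-z]+' finds one or more lowercase letters.
Text: 'bdb 82 BDB dafa 597 CD ce 188 FBF acf 924 FD'
Scanning for matches:
  Match 1: 'bdb'
  Match 2: 'dafa'
  Match 3: 'ce'
  Match 4: 'acf'
Total matches: 4

4


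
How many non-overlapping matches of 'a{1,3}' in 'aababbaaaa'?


Pattern 'a{1,3}' matches between 1 and 3 consecutive a's (greedy).
String: 'aababbaaaa'
Finding runs of a's and applying greedy matching:
  Run at pos 0: 'aa' (length 2)
  Run at pos 3: 'a' (length 1)
  Run at pos 6: 'aaaa' (length 4)
Matches: ['aa', 'a', 'aaa', 'a']
Count: 4

4


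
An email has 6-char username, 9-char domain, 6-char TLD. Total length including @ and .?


An email address has format: username@domain.tld
Username length: 6
'@' character: 1
Domain length: 9
'.' character: 1
TLD length: 6
Total = 6 + 1 + 9 + 1 + 6 = 23

23


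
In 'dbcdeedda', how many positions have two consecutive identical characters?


Looking for consecutive identical characters in 'dbcdeedda':
  pos 0-1: 'd' vs 'b' -> different
  pos 1-2: 'b' vs 'c' -> different
  pos 2-3: 'c' vs 'd' -> different
  pos 3-4: 'd' vs 'e' -> different
  pos 4-5: 'e' vs 'e' -> MATCH ('ee')
  pos 5-6: 'e' vs 'd' -> different
  pos 6-7: 'd' vs 'd' -> MATCH ('dd')
  pos 7-8: 'd' vs 'a' -> different
Consecutive identical pairs: ['ee', 'dd']
Count: 2

2


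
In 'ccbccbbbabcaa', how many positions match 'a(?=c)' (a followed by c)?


Lookahead 'a(?=c)' matches 'a' only when followed by 'c'.
String: 'ccbccbbbabcaa'
Checking each position where char is 'a':
  pos 8: 'a' -> no (next='b')
  pos 11: 'a' -> no (next='a')
Matching positions: []
Count: 0

0


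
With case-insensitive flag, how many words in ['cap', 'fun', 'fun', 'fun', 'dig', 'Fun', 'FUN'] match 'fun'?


Case-insensitive matching: compare each word's lowercase form to 'fun'.
  'cap' -> lower='cap' -> no
  'fun' -> lower='fun' -> MATCH
  'fun' -> lower='fun' -> MATCH
  'fun' -> lower='fun' -> MATCH
  'dig' -> lower='dig' -> no
  'Fun' -> lower='fun' -> MATCH
  'FUN' -> lower='fun' -> MATCH
Matches: ['fun', 'fun', 'fun', 'Fun', 'FUN']
Count: 5

5


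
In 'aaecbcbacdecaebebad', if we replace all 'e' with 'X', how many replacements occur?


re.sub('e', 'X', text) replaces every occurrence of 'e' with 'X'.
Text: 'aaecbcbacdecaebebad'
Scanning for 'e':
  pos 2: 'e' -> replacement #1
  pos 10: 'e' -> replacement #2
  pos 13: 'e' -> replacement #3
  pos 15: 'e' -> replacement #4
Total replacements: 4

4


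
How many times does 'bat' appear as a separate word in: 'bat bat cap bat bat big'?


Scanning each word for exact match 'bat':
  Word 1: 'bat' -> MATCH
  Word 2: 'bat' -> MATCH
  Word 3: 'cap' -> no
  Word 4: 'bat' -> MATCH
  Word 5: 'bat' -> MATCH
  Word 6: 'big' -> no
Total matches: 4

4


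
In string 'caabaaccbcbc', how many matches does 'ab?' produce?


Pattern 'ab?' matches 'a' optionally followed by 'b'.
String: 'caabaaccbcbc'
Scanning left to right for 'a' then checking next char:
  Match 1: 'a' (a not followed by b)
  Match 2: 'ab' (a followed by b)
  Match 3: 'a' (a not followed by b)
  Match 4: 'a' (a not followed by b)
Total matches: 4

4


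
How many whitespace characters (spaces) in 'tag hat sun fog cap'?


\s matches whitespace characters (spaces, tabs, etc.).
Text: 'tag hat sun fog cap'
This text has 5 words separated by spaces.
Number of spaces = number of words - 1 = 5 - 1 = 4

4


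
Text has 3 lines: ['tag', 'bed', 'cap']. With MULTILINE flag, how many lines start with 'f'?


With MULTILINE flag, ^ matches the start of each line.
Lines: ['tag', 'bed', 'cap']
Checking which lines start with 'f':
  Line 1: 'tag' -> no
  Line 2: 'bed' -> no
  Line 3: 'cap' -> no
Matching lines: []
Count: 0

0


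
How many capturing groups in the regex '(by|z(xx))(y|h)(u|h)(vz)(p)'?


To count capturing groups, count each '(' that starts a group.
Pattern: '(by|z(xx))(y|h)(u|h)(vz)(p)'
Walking through the pattern:
  Position 0: '(' -> group #1
  Position 5: '(' -> group #2
  Position 10: '(' -> group #3
  Position 15: '(' -> group #4
  Position 20: '(' -> group #5
  Position 24: '(' -> group #6
Total capturing groups: 6

6


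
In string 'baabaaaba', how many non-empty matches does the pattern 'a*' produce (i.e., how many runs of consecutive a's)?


Pattern 'a*' matches zero or more a's. We want non-empty runs of consecutive a's.
String: 'baabaaaba'
Walking through the string to find runs of a's:
  Run 1: positions 1-2 -> 'aa'
  Run 2: positions 4-6 -> 'aaa'
  Run 3: positions 8-8 -> 'a'
Non-empty runs found: ['aa', 'aaa', 'a']
Count: 3

3


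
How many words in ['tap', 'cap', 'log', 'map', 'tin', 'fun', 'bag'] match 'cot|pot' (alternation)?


Alternation 'cot|pot' matches either 'cot' or 'pot'.
Checking each word:
  'tap' -> no
  'cap' -> no
  'log' -> no
  'map' -> no
  'tin' -> no
  'fun' -> no
  'bag' -> no
Matches: []
Count: 0

0


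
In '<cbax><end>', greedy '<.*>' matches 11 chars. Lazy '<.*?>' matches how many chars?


Greedy '<.*>' tries to match as MUCH as possible.
Lazy '<.*?>' tries to match as LITTLE as possible.

String: '<cbax><end>'
Greedy '<.*>' starts at first '<' and extends to the LAST '>': '<cbax><end>' (11 chars)
Lazy '<.*?>' starts at first '<' and stops at the FIRST '>': '<cbax>' (6 chars)

6


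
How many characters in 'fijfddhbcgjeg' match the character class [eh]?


Character class [eh] matches any of: {e, h}
Scanning string 'fijfddhbcgjeg' character by character:
  pos 0: 'f' -> no
  pos 1: 'i' -> no
  pos 2: 'j' -> no
  pos 3: 'f' -> no
  pos 4: 'd' -> no
  pos 5: 'd' -> no
  pos 6: 'h' -> MATCH
  pos 7: 'b' -> no
  pos 8: 'c' -> no
  pos 9: 'g' -> no
  pos 10: 'j' -> no
  pos 11: 'e' -> MATCH
  pos 12: 'g' -> no
Total matches: 2

2


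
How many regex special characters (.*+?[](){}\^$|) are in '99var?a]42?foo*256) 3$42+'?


Regex special characters are: . * + ? [ ] ( ) { } \ ^ $ |
Scanning '99var?a]42?foo*256) 3$42+':
  pos 5: '?' -> SPECIAL
  pos 7: ']' -> SPECIAL
  pos 10: '?' -> SPECIAL
  pos 14: '*' -> SPECIAL
  pos 18: ')' -> SPECIAL
  pos 21: '$' -> SPECIAL
  pos 24: '+' -> SPECIAL
Special chars found: ['?', ']', '?', '*', ')', '$', '+']
Total: 7

7


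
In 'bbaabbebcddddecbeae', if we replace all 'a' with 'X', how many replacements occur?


re.sub('a', 'X', text) replaces every occurrence of 'a' with 'X'.
Text: 'bbaabbebcddddecbeae'
Scanning for 'a':
  pos 2: 'a' -> replacement #1
  pos 3: 'a' -> replacement #2
  pos 17: 'a' -> replacement #3
Total replacements: 3

3


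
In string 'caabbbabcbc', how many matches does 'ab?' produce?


Pattern 'ab?' matches 'a' optionally followed by 'b'.
String: 'caabbbabcbc'
Scanning left to right for 'a' then checking next char:
  Match 1: 'a' (a not followed by b)
  Match 2: 'ab' (a followed by b)
  Match 3: 'ab' (a followed by b)
Total matches: 3

3


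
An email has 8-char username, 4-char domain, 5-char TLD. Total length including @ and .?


An email address has format: username@domain.tld
Username length: 8
'@' character: 1
Domain length: 4
'.' character: 1
TLD length: 5
Total = 8 + 1 + 4 + 1 + 5 = 19

19


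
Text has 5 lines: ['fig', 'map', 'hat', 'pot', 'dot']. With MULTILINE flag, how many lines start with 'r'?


With MULTILINE flag, ^ matches the start of each line.
Lines: ['fig', 'map', 'hat', 'pot', 'dot']
Checking which lines start with 'r':
  Line 1: 'fig' -> no
  Line 2: 'map' -> no
  Line 3: 'hat' -> no
  Line 4: 'pot' -> no
  Line 5: 'dot' -> no
Matching lines: []
Count: 0

0


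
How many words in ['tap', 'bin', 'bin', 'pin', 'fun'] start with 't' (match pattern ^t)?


Pattern ^t anchors to start of word. Check which words begin with 't':
  'tap' -> MATCH (starts with 't')
  'bin' -> no
  'bin' -> no
  'pin' -> no
  'fun' -> no
Matching words: ['tap']
Count: 1

1


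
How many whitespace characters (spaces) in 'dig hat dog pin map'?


\s matches whitespace characters (spaces, tabs, etc.).
Text: 'dig hat dog pin map'
This text has 5 words separated by spaces.
Number of spaces = number of words - 1 = 5 - 1 = 4

4


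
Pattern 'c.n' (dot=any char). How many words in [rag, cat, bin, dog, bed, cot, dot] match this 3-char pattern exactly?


Pattern 'c.n' means: starts with 'c', any single char, ends with 'n'.
Checking each word (must be exactly 3 chars):
  'rag' (len=3): no
  'cat' (len=3): no
  'bin' (len=3): no
  'dog' (len=3): no
  'bed' (len=3): no
  'cot' (len=3): no
  'dot' (len=3): no
Matching words: []
Total: 0

0


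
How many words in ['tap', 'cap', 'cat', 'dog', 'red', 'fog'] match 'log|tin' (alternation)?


Alternation 'log|tin' matches either 'log' or 'tin'.
Checking each word:
  'tap' -> no
  'cap' -> no
  'cat' -> no
  'dog' -> no
  'red' -> no
  'fog' -> no
Matches: []
Count: 0

0


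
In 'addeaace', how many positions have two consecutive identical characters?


Looking for consecutive identical characters in 'addeaace':
  pos 0-1: 'a' vs 'd' -> different
  pos 1-2: 'd' vs 'd' -> MATCH ('dd')
  pos 2-3: 'd' vs 'e' -> different
  pos 3-4: 'e' vs 'a' -> different
  pos 4-5: 'a' vs 'a' -> MATCH ('aa')
  pos 5-6: 'a' vs 'c' -> different
  pos 6-7: 'c' vs 'e' -> different
Consecutive identical pairs: ['dd', 'aa']
Count: 2

2


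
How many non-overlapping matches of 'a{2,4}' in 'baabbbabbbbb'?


Pattern 'a{2,4}' matches between 2 and 4 consecutive a's (greedy).
String: 'baabbbabbbbb'
Finding runs of a's and applying greedy matching:
  Run at pos 1: 'aa' (length 2)
  Run at pos 6: 'a' (length 1)
Matches: ['aa']
Count: 1

1


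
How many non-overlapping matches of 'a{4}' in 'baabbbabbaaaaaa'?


Pattern 'a{4}' matches exactly 4 consecutive a's (greedy, non-overlapping).
String: 'baabbbabbaaaaaa'
Scanning for runs of a's:
  Run at pos 1: 'aa' (length 2) -> 0 match(es)
  Run at pos 6: 'a' (length 1) -> 0 match(es)
  Run at pos 9: 'aaaaaa' (length 6) -> 1 match(es)
Matches found: ['aaaa']
Total: 1

1


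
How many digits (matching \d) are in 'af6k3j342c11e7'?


\d matches any digit 0-9.
Scanning 'af6k3j342c11e7':
  pos 2: '6' -> DIGIT
  pos 4: '3' -> DIGIT
  pos 6: '3' -> DIGIT
  pos 7: '4' -> DIGIT
  pos 8: '2' -> DIGIT
  pos 10: '1' -> DIGIT
  pos 11: '1' -> DIGIT
  pos 13: '7' -> DIGIT
Digits found: ['6', '3', '3', '4', '2', '1', '1', '7']
Total: 8

8


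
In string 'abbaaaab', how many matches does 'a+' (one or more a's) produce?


Pattern 'a+' matches one or more consecutive a's.
String: 'abbaaaab'
Scanning for runs of a:
  Match 1: 'a' (length 1)
  Match 2: 'aaaa' (length 4)
Total matches: 2

2


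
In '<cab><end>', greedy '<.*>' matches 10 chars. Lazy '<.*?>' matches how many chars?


Greedy '<.*>' tries to match as MUCH as possible.
Lazy '<.*?>' tries to match as LITTLE as possible.

String: '<cab><end>'
Greedy '<.*>' starts at first '<' and extends to the LAST '>': '<cab><end>' (10 chars)
Lazy '<.*?>' starts at first '<' and stops at the FIRST '>': '<cab>' (5 chars)

5


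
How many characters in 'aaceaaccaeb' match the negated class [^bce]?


Negated class [^bce] matches any char NOT in {b, c, e}
Scanning 'aaceaaccaeb':
  pos 0: 'a' -> MATCH
  pos 1: 'a' -> MATCH
  pos 2: 'c' -> no (excluded)
  pos 3: 'e' -> no (excluded)
  pos 4: 'a' -> MATCH
  pos 5: 'a' -> MATCH
  pos 6: 'c' -> no (excluded)
  pos 7: 'c' -> no (excluded)
  pos 8: 'a' -> MATCH
  pos 9: 'e' -> no (excluded)
  pos 10: 'b' -> no (excluded)
Total matches: 5

5


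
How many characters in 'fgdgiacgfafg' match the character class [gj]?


Character class [gj] matches any of: {g, j}
Scanning string 'fgdgiacgfafg' character by character:
  pos 0: 'f' -> no
  pos 1: 'g' -> MATCH
  pos 2: 'd' -> no
  pos 3: 'g' -> MATCH
  pos 4: 'i' -> no
  pos 5: 'a' -> no
  pos 6: 'c' -> no
  pos 7: 'g' -> MATCH
  pos 8: 'f' -> no
  pos 9: 'a' -> no
  pos 10: 'f' -> no
  pos 11: 'g' -> MATCH
Total matches: 4

4


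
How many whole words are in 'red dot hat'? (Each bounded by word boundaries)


Word boundaries (\b) mark the start/end of each word.
Text: 'red dot hat'
Splitting by whitespace:
  Word 1: 'red'
  Word 2: 'dot'
  Word 3: 'hat'
Total whole words: 3

3


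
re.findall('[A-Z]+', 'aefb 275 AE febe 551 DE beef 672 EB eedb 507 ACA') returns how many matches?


Pattern '[A-Z]+' finds one or more uppercase letters.
Text: 'aefb 275 AE febe 551 DE beef 672 EB eedb 507 ACA'
Scanning for matches:
  Match 1: 'AE'
  Match 2: 'DE'
  Match 3: 'EB'
  Match 4: 'ACA'
Total matches: 4

4


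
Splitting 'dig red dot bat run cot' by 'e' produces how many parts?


Splitting by 'e' breaks the string at each occurrence of the separator.
Text: 'dig red dot bat run cot'
Parts after split:
  Part 1: 'dig r'
  Part 2: 'd dot bat run cot'
Total parts: 2

2


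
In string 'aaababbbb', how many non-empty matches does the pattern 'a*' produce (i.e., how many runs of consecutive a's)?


Pattern 'a*' matches zero or more a's. We want non-empty runs of consecutive a's.
String: 'aaababbbb'
Walking through the string to find runs of a's:
  Run 1: positions 0-2 -> 'aaa'
  Run 2: positions 4-4 -> 'a'
Non-empty runs found: ['aaa', 'a']
Count: 2

2


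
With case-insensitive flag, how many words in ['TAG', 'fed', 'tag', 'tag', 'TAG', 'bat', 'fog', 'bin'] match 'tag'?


Case-insensitive matching: compare each word's lowercase form to 'tag'.
  'TAG' -> lower='tag' -> MATCH
  'fed' -> lower='fed' -> no
  'tag' -> lower='tag' -> MATCH
  'tag' -> lower='tag' -> MATCH
  'TAG' -> lower='tag' -> MATCH
  'bat' -> lower='bat' -> no
  'fog' -> lower='fog' -> no
  'bin' -> lower='bin' -> no
Matches: ['TAG', 'tag', 'tag', 'TAG']
Count: 4

4


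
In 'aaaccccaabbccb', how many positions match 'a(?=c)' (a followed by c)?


Lookahead 'a(?=c)' matches 'a' only when followed by 'c'.
String: 'aaaccccaabbccb'
Checking each position where char is 'a':
  pos 0: 'a' -> no (next='a')
  pos 1: 'a' -> no (next='a')
  pos 2: 'a' -> MATCH (next='c')
  pos 7: 'a' -> no (next='a')
  pos 8: 'a' -> no (next='b')
Matching positions: [2]
Count: 1

1


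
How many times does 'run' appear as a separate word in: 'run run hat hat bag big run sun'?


Scanning each word for exact match 'run':
  Word 1: 'run' -> MATCH
  Word 2: 'run' -> MATCH
  Word 3: 'hat' -> no
  Word 4: 'hat' -> no
  Word 5: 'bag' -> no
  Word 6: 'big' -> no
  Word 7: 'run' -> MATCH
  Word 8: 'sun' -> no
Total matches: 3

3


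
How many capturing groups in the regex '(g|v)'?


To count capturing groups, count each '(' that starts a group.
Pattern: '(g|v)'
Walking through the pattern:
  Position 0: '(' -> group #1
Total capturing groups: 1

1


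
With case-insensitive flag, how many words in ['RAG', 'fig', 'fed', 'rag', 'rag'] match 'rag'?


Case-insensitive matching: compare each word's lowercase form to 'rag'.
  'RAG' -> lower='rag' -> MATCH
  'fig' -> lower='fig' -> no
  'fed' -> lower='fed' -> no
  'rag' -> lower='rag' -> MATCH
  'rag' -> lower='rag' -> MATCH
Matches: ['RAG', 'rag', 'rag']
Count: 3

3


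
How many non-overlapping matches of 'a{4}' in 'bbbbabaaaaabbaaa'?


Pattern 'a{4}' matches exactly 4 consecutive a's (greedy, non-overlapping).
String: 'bbbbabaaaaabbaaa'
Scanning for runs of a's:
  Run at pos 4: 'a' (length 1) -> 0 match(es)
  Run at pos 6: 'aaaaa' (length 5) -> 1 match(es)
  Run at pos 13: 'aaa' (length 3) -> 0 match(es)
Matches found: ['aaaa']
Total: 1

1


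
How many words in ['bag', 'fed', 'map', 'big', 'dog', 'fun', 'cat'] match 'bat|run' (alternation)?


Alternation 'bat|run' matches either 'bat' or 'run'.
Checking each word:
  'bag' -> no
  'fed' -> no
  'map' -> no
  'big' -> no
  'dog' -> no
  'fun' -> no
  'cat' -> no
Matches: []
Count: 0

0


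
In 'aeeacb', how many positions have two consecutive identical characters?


Looking for consecutive identical characters in 'aeeacb':
  pos 0-1: 'a' vs 'e' -> different
  pos 1-2: 'e' vs 'e' -> MATCH ('ee')
  pos 2-3: 'e' vs 'a' -> different
  pos 3-4: 'a' vs 'c' -> different
  pos 4-5: 'c' vs 'b' -> different
Consecutive identical pairs: ['ee']
Count: 1

1


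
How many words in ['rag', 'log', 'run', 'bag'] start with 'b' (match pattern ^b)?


Pattern ^b anchors to start of word. Check which words begin with 'b':
  'rag' -> no
  'log' -> no
  'run' -> no
  'bag' -> MATCH (starts with 'b')
Matching words: ['bag']
Count: 1

1


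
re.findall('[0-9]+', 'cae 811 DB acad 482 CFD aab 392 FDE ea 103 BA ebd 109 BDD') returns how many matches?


Pattern '[0-9]+' finds one or more digits.
Text: 'cae 811 DB acad 482 CFD aab 392 FDE ea 103 BA ebd 109 BDD'
Scanning for matches:
  Match 1: '811'
  Match 2: '482'
  Match 3: '392'
  Match 4: '103'
  Match 5: '109'
Total matches: 5

5


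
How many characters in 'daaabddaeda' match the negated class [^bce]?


Negated class [^bce] matches any char NOT in {b, c, e}
Scanning 'daaabddaeda':
  pos 0: 'd' -> MATCH
  pos 1: 'a' -> MATCH
  pos 2: 'a' -> MATCH
  pos 3: 'a' -> MATCH
  pos 4: 'b' -> no (excluded)
  pos 5: 'd' -> MATCH
  pos 6: 'd' -> MATCH
  pos 7: 'a' -> MATCH
  pos 8: 'e' -> no (excluded)
  pos 9: 'd' -> MATCH
  pos 10: 'a' -> MATCH
Total matches: 9

9
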